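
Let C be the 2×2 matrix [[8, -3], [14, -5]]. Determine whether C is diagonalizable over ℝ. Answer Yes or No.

Yes

Characteristic polynomial: p(μ) = μ^2 - 3μ + 2 = (μ - 2)(μ - 1).
All 2 eigenvalues are distinct, so C is diagonalizable.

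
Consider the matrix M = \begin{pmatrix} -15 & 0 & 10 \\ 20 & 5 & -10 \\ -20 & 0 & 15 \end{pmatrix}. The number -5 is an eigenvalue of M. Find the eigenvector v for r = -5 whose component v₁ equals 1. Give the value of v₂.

M + 5I = [[-10, 0, 10], [20, 10, -10], [-20, 0, 20]].
Solving (M + 5I)v = 0 gives the eigenspace spanned by (1, -1, 1).
With v₁ = 1, v = (1, -1, 1), so v₂ = -1.

-1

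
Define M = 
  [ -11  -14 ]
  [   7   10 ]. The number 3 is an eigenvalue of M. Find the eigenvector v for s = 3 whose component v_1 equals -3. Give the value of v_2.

3

M − 3I = [[-14, -14], [7, 7]].
Solving (M − 3I)v = 0 gives the eigenspace spanned by (-3, 3).
With v_1 = -3, v = (-3, 3), so v_2 = 3.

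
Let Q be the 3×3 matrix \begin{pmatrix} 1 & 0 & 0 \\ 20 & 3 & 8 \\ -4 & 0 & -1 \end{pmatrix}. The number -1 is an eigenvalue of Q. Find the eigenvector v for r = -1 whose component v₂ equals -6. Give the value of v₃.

3

Q + 1I = [[2, 0, 0], [20, 4, 8], [-4, 0, 0]].
Solving (Q + 1I)v = 0 gives the eigenspace spanned by (0, -6, 3).
With v₂ = -6, v = (0, -6, 3), so v₃ = 3.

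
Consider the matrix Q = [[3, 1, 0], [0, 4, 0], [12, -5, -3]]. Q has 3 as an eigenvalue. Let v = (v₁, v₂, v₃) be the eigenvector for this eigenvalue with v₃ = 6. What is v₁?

Q − 3I = [[0, 1, 0], [0, 1, 0], [12, -5, -6]].
Solving (Q − 3I)v = 0 gives the eigenspace spanned by (3, 0, 6).
With v₃ = 6, v = (3, 0, 6), so v₁ = 3.

3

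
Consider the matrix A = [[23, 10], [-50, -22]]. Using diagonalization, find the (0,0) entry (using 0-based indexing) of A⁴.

Characteristic polynomial: t^2 - t - 6 = (t - 3)(t + 2), so the eigenvalues are -2, 3.
t=3: eigenvector (1, -2).
t=-2: eigenvector (-2, 5).
P = [[1, -2], [-2, 5]], D = diag(3, -2), P⁻¹ = [[5, 2], [2, 1]].
A⁴ = P·diag(81, 16)·P⁻¹ = [[341, 130], [-650, -244]].
The requested entry is 341.

341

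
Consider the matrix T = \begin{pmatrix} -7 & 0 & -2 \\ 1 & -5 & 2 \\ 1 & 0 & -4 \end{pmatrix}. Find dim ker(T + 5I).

T + 5I = [[-2, 0, -2], [1, 0, 2], [1, 0, 1]].
This matrix has rank 2, so its null space has dimension 3 − 2 = 1.

1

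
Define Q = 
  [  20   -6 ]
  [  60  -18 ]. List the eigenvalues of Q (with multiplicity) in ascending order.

0, 2

Characteristic polynomial: p(μ) = μ^2 - 2μ = μ(μ - 2).
Roots (with multiplicity): 0, 2.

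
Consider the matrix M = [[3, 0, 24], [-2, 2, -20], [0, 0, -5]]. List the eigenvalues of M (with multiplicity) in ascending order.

Characteristic polynomial: p(r) = r^3 - 19r + 30 = (r - 3)(r - 2)(r + 5).
Roots (with multiplicity): -5, 2, 3.

-5, 2, 3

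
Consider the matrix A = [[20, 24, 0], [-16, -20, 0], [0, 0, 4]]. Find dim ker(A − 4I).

A − 4I = [[16, 24, 0], [-16, -24, 0], [0, 0, 0]].
This matrix has rank 1, so its null space has dimension 3 − 1 = 2.

2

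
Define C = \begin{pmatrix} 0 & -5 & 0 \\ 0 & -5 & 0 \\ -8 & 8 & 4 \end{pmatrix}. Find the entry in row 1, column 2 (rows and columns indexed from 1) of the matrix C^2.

25

Characteristic polynomial: s^3 + s^2 - 20s = s(s - 4)(s + 5), so the eigenvalues are -5, 0, 4.
s=0: eigenvector (1, 0, 2).
s=-5: eigenvector (1, 1, 0).
s=4: eigenvector (0, 0, 1).
P = [[1, 1, 0], [0, 1, 0], [2, 0, 1]], D = diag(0, -5, 4), P⁻¹ = [[1, -1, 0], [0, 1, 0], [-2, 2, 1]].
C² = P·diag(0, 25, 16)·P⁻¹ = [[0, 25, 0], [0, 25, 0], [-32, 32, 16]].
The requested entry is 25.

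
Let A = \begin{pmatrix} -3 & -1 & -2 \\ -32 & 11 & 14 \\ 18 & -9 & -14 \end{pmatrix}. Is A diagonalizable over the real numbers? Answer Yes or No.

No

Characteristic polynomial: p(μ) = μ^3 + 6μ^2 - 15μ - 100 = (μ - 4)(μ + 5)^2.
μ = -5 has algebraic multiplicity 2; rank(A + 5I) = 2, so geometric multiplicity = 1.
Geometric multiplicity < algebraic multiplicity, so A is not diagonalizable.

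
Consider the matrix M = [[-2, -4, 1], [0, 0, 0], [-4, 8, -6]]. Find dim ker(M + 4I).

1

M + 4I = [[2, -4, 1], [0, 4, 0], [-4, 8, -2]].
This matrix has rank 2, so its null space has dimension 3 − 2 = 1.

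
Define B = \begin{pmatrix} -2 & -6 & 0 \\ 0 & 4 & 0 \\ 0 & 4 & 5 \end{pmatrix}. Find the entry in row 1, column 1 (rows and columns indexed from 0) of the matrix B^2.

Characteristic polynomial: s^3 - 7s^2 + 2s + 40 = (s - 5)(s - 4)(s + 2), so the eigenvalues are -2, 4, 5.
s=-2: eigenvector (1, 0, 0).
s=4: eigenvector (-1, 1, -4).
s=5: eigenvector (0, 0, 1).
P = [[1, -1, 0], [0, 1, 0], [0, -4, 1]], D = diag(-2, 4, 5), P⁻¹ = [[1, 1, 0], [0, 1, 0], [0, 4, 1]].
B² = P·diag(4, 16, 25)·P⁻¹ = [[4, -12, 0], [0, 16, 0], [0, 36, 25]].
The requested entry is 16.

16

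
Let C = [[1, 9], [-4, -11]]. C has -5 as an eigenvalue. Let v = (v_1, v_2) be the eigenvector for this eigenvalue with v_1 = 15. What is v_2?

C + 5I = [[6, 9], [-4, -6]].
Solving (C + 5I)v = 0 gives the eigenspace spanned by (15, -10).
With v_1 = 15, v = (15, -10), so v_2 = -10.

-10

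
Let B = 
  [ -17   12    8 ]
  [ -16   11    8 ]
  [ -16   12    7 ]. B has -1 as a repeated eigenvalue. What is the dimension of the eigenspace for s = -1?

2

B + 1I = [[-16, 12, 8], [-16, 12, 8], [-16, 12, 8]].
This matrix has rank 1, so its null space has dimension 3 − 1 = 2.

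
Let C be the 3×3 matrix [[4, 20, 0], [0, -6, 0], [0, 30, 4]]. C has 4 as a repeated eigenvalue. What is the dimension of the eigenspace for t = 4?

2

C − 4I = [[0, 20, 0], [0, -10, 0], [0, 30, 0]].
This matrix has rank 1, so its null space has dimension 3 − 1 = 2.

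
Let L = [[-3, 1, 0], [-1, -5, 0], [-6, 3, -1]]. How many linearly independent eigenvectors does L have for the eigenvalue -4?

1

L + 4I = [[1, 1, 0], [-1, -1, 0], [-6, 3, 3]].
This matrix has rank 2, so its null space has dimension 3 − 2 = 1.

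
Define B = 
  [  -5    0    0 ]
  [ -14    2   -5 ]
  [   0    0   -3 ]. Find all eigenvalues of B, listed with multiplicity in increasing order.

Characteristic polynomial: p(λ) = λ^3 + 6λ^2 - λ - 30 = (λ - 2)(λ + 3)(λ + 5).
Roots (with multiplicity): -5, -3, 2.

-5, -3, 2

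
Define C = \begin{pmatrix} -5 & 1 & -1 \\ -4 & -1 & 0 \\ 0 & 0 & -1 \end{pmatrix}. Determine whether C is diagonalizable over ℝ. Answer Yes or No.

No

Characteristic polynomial: p(s) = s^3 + 7s^2 + 15s + 9 = (s + 1)(s + 3)^2.
s = -3 has algebraic multiplicity 2; rank(C + 3I) = 2, so geometric multiplicity = 1.
Geometric multiplicity < algebraic multiplicity, so C is not diagonalizable.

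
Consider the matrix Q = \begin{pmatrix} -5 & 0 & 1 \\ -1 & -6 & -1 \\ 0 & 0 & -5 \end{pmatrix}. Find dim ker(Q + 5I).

Q + 5I = [[0, 0, 1], [-1, -1, -1], [0, 0, 0]].
This matrix has rank 2, so its null space has dimension 3 − 2 = 1.

1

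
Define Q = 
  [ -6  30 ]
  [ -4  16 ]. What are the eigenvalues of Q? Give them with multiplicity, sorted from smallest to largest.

Characteristic polynomial: p(μ) = μ^2 - 10μ + 24 = (μ - 6)(μ - 4).
Roots (with multiplicity): 4, 6.

4, 6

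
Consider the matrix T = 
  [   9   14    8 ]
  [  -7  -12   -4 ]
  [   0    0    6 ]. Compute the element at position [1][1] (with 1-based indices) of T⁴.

-593

Characteristic polynomial: s^3 - 3s^2 - 28s + 60 = (s - 6)(s - 2)(s + 5), so the eigenvalues are -5, 2, 6.
s=-5: eigenvector (-1, 1, 0).
s=2: eigenvector (-2, 1, 0).
s=6: eigenvector (2, -1, 1).
P = [[-1, -2, 2], [1, 1, -1], [0, 0, 1]], D = diag(-5, 2, 6), P⁻¹ = [[1, 2, 0], [-1, -1, 1], [0, 0, 1]].
T⁴ = P·diag(625, 16, 1296)·P⁻¹ = [[-593, -1218, 2560], [609, 1234, -1280], [0, 0, 1296]].
The requested entry is -593.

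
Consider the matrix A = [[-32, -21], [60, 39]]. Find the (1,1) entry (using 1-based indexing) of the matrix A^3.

-1268

Characteristic polynomial: r^2 - 7r + 12 = (r - 4)(r - 3), so the eigenvalues are 3, 4.
r=3: eigenvector (3, -5).
r=4: eigenvector (7, -12).
P = [[3, 7], [-5, -12]], D = diag(3, 4), P⁻¹ = [[12, 7], [-5, -3]].
A³ = P·diag(27, 64)·P⁻¹ = [[-1268, -777], [2220, 1359]].
The requested entry is -1268.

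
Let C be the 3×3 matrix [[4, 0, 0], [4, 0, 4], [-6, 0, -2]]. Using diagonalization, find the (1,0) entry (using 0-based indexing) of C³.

16

Characteristic polynomial: λ^3 - 2λ^2 - 8λ = λ(λ - 4)(λ + 2), so the eigenvalues are -2, 0, 4.
λ=4: eigenvector (1, 0, -1).
λ=0: eigenvector (0, 1, 0).
λ=-2: eigenvector (0, -2, 1).
P = [[1, 0, 0], [0, 1, -2], [-1, 0, 1]], D = diag(4, 0, -2), P⁻¹ = [[1, 0, 0], [2, 1, 2], [1, 0, 1]].
C³ = P·diag(64, 0, -8)·P⁻¹ = [[64, 0, 0], [16, 0, 16], [-72, 0, -8]].
The requested entry is 16.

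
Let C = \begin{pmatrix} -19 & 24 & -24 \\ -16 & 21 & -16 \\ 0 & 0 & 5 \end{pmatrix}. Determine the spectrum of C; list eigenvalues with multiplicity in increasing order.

-3, 5, 5

Characteristic polynomial: p(r) = r^3 - 7r^2 - 5r + 75 = (r - 5)^2(r + 3).
Roots (with multiplicity): -3, 5, 5.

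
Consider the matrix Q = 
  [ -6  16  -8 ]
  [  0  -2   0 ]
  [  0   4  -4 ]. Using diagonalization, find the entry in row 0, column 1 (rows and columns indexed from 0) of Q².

-160

Characteristic polynomial: t^3 + 12t^2 + 44t + 48 = (t + 2)(t + 4)(t + 6), so the eigenvalues are -6, -4, -2.
t=-6: eigenvector (1, 0, 0).
t=-2: eigenvector (0, 1, 2).
t=-4: eigenvector (-4, 0, 1).
P = [[1, 0, -4], [0, 1, 0], [0, 2, 1]], D = diag(-6, -2, -4), P⁻¹ = [[1, -8, 4], [0, 1, 0], [0, -2, 1]].
Q² = P·diag(36, 4, 16)·P⁻¹ = [[36, -160, 80], [0, 4, 0], [0, -24, 16]].
The requested entry is -160.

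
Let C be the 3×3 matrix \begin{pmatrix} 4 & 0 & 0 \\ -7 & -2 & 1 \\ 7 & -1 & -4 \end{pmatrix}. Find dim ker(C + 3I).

C + 3I = [[7, 0, 0], [-7, 1, 1], [7, -1, -1]].
This matrix has rank 2, so its null space has dimension 3 − 2 = 1.

1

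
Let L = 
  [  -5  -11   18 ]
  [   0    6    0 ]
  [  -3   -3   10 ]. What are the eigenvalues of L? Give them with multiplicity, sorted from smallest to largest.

1, 4, 6

Characteristic polynomial: p(μ) = μ^3 - 11μ^2 + 34μ - 24 = (μ - 6)(μ - 4)(μ - 1).
Roots (with multiplicity): 1, 4, 6.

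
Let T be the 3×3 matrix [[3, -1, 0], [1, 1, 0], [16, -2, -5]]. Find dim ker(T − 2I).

T − 2I = [[1, -1, 0], [1, -1, 0], [16, -2, -7]].
This matrix has rank 2, so its null space has dimension 3 − 2 = 1.

1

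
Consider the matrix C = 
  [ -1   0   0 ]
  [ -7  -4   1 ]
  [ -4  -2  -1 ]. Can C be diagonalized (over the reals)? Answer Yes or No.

Characteristic polynomial: p(μ) = μ^3 + 6μ^2 + 11μ + 6 = (μ + 1)(μ + 2)(μ + 3).
All 3 eigenvalues are distinct, so C is diagonalizable.

Yes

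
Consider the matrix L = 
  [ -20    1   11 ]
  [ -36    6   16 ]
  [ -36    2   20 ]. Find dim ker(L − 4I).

L − 4I = [[-24, 1, 11], [-36, 2, 16], [-36, 2, 16]].
This matrix has rank 2, so its null space has dimension 3 − 2 = 1.

1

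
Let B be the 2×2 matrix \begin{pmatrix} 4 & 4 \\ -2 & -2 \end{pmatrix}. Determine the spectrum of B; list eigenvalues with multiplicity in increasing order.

0, 2

Characteristic polynomial: p(t) = t^2 - 2t = t(t - 2).
Roots (with multiplicity): 0, 2.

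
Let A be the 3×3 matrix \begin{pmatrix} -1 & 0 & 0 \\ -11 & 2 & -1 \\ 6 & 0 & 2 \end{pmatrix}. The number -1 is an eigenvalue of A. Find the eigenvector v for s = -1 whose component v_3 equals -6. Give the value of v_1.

3

A + 1I = [[0, 0, 0], [-11, 3, -1], [6, 0, 3]].
Solving (A + 1I)v = 0 gives the eigenspace spanned by (3, 9, -6).
With v_3 = -6, v = (3, 9, -6), so v_1 = 3.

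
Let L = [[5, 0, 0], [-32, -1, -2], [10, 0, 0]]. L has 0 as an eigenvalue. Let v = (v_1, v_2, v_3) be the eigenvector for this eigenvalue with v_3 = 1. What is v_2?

L = [[5, 0, 0], [-32, -1, -2], [10, 0, 0]].
Solving (L)v = 0 gives the eigenspace spanned by (0, -2, 1).
With v_3 = 1, v = (0, -2, 1), so v_2 = -2.

-2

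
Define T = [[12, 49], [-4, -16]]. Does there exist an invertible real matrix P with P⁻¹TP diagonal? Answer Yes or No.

No

Characteristic polynomial: p(s) = s^2 + 4s + 4 = (s + 2)^2.
s = -2 has algebraic multiplicity 2; rank(T + 2I) = 1, so geometric multiplicity = 1.
Geometric multiplicity < algebraic multiplicity, so T is not diagonalizable.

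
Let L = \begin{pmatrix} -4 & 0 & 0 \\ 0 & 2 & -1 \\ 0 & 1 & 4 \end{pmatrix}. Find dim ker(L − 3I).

L − 3I = [[-7, 0, 0], [0, -1, -1], [0, 1, 1]].
This matrix has rank 2, so its null space has dimension 3 − 2 = 1.

1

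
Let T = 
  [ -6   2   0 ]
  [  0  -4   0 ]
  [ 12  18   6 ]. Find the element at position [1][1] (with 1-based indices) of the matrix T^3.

Characteristic polynomial: μ^3 + 4μ^2 - 36μ - 144 = (μ - 6)(μ + 4)(μ + 6), so the eigenvalues are -6, -4, 6.
μ=-4: eigenvector (1, 1, -3).
μ=-6: eigenvector (1, 0, -1).
μ=6: eigenvector (0, 0, 1).
P = [[1, 1, 0], [1, 0, 0], [-3, -1, 1]], D = diag(-4, -6, 6), P⁻¹ = [[0, 1, 0], [1, -1, 0], [1, 2, 1]].
T³ = P·diag(-64, -216, 216)·P⁻¹ = [[-216, 152, 0], [0, -64, 0], [432, 408, 216]].
The requested entry is -216.

-216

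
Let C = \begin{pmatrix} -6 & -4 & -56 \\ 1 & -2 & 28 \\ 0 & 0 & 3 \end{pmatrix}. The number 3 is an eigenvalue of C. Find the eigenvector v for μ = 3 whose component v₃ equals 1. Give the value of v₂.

4

C − 3I = [[-9, -4, -56], [1, -5, 28], [0, 0, 0]].
Solving (C − 3I)v = 0 gives the eigenspace spanned by (-8, 4, 1).
With v₃ = 1, v = (-8, 4, 1), so v₂ = 4.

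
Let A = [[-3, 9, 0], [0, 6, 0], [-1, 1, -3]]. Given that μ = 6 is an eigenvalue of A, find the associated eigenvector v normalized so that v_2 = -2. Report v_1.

-2

A − 6I = [[-9, 9, 0], [0, 0, 0], [-1, 1, -9]].
Solving (A − 6I)v = 0 gives the eigenspace spanned by (-2, -2, 0).
With v_2 = -2, v = (-2, -2, 0), so v_1 = -2.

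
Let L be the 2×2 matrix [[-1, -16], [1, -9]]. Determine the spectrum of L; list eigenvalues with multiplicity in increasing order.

-5, -5

Characteristic polynomial: p(t) = t^2 + 10t + 25 = (t + 5)^2.
Roots (with multiplicity): -5, -5.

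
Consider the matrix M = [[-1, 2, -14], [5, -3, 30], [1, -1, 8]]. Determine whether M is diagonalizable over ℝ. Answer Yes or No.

Characteristic polynomial: p(μ) = μ^3 - 4μ^2 + 5μ - 2 = (μ - 2)(μ - 1)^2.
μ = 1 has algebraic multiplicity 2; rank(M − 1I) = 2, so geometric multiplicity = 1.
Geometric multiplicity < algebraic multiplicity, so M is not diagonalizable.

No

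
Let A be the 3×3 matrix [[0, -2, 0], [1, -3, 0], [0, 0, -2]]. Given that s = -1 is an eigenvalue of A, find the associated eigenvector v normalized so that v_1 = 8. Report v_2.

A + 1I = [[1, -2, 0], [1, -2, 0], [0, 0, -1]].
Solving (A + 1I)v = 0 gives the eigenspace spanned by (8, 4, 0).
With v_1 = 8, v = (8, 4, 0), so v_2 = 4.

4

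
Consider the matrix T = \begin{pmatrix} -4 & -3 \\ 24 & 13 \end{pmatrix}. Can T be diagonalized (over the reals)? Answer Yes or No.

Characteristic polynomial: p(λ) = λ^2 - 9λ + 20 = (λ - 5)(λ - 4).
All 2 eigenvalues are distinct, so T is diagonalizable.

Yes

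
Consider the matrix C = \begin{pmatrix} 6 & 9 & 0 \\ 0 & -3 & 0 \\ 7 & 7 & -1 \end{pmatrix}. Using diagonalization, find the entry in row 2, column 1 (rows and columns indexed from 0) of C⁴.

1295

Characteristic polynomial: s^3 - 2s^2 - 21s - 18 = (s - 6)(s + 1)(s + 3), so the eigenvalues are -3, -1, 6.
s=-1: eigenvector (0, 0, 1).
s=-3: eigenvector (-1, 1, 0).
s=6: eigenvector (1, 0, 1).
P = [[0, -1, 1], [0, 1, 0], [1, 0, 1]], D = diag(-1, -3, 6), P⁻¹ = [[-1, -1, 1], [0, 1, 0], [1, 1, 0]].
C⁴ = P·diag(1, 81, 1296)·P⁻¹ = [[1296, 1215, 0], [0, 81, 0], [1295, 1295, 1]].
The requested entry is 1295.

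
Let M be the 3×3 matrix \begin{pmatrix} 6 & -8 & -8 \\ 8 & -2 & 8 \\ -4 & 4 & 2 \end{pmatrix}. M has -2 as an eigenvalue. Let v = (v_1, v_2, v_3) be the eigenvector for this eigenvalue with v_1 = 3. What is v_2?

M + 2I = [[8, -8, -8], [8, 0, 8], [-4, 4, 4]].
Solving (M + 2I)v = 0 gives the eigenspace spanned by (3, 6, -3).
With v_1 = 3, v = (3, 6, -3), so v_2 = 6.

6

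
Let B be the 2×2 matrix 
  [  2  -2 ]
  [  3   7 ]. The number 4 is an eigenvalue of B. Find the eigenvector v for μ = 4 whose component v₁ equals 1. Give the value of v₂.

B − 4I = [[-2, -2], [3, 3]].
Solving (B − 4I)v = 0 gives the eigenspace spanned by (1, -1).
With v₁ = 1, v = (1, -1), so v₂ = -1.

-1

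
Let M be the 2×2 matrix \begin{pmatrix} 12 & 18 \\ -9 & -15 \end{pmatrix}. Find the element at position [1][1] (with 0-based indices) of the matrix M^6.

Characteristic polynomial: λ^2 + 3λ - 18 = (λ - 3)(λ + 6), so the eigenvalues are -6, 3.
λ=3: eigenvector (2, -1).
λ=-6: eigenvector (-1, 1).
P = [[2, -1], [-1, 1]], D = diag(3, -6), P⁻¹ = [[1, 1], [1, 2]].
M⁶ = P·diag(729, 46656)·P⁻¹ = [[-45198, -91854], [45927, 92583]].
The requested entry is 92583.

92583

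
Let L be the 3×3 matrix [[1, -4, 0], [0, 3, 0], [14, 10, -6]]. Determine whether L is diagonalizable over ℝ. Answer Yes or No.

Yes

Characteristic polynomial: p(λ) = λ^3 + 2λ^2 - 21λ + 18 = (λ - 3)(λ - 1)(λ + 6).
All 3 eigenvalues are distinct, so L is diagonalizable.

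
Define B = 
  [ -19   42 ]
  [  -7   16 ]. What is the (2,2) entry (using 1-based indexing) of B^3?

274

Characteristic polynomial: t^2 + 3t - 10 = (t - 2)(t + 5), so the eigenvalues are -5, 2.
t=-5: eigenvector (3, 1).
t=2: eigenvector (2, 1).
P = [[3, 2], [1, 1]], D = diag(-5, 2), P⁻¹ = [[1, -2], [-1, 3]].
B³ = P·diag(-125, 8)·P⁻¹ = [[-391, 798], [-133, 274]].
The requested entry is 274.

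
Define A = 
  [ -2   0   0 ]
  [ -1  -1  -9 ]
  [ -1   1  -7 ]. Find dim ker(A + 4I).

1

A + 4I = [[2, 0, 0], [-1, 3, -9], [-1, 1, -3]].
This matrix has rank 2, so its null space has dimension 3 − 2 = 1.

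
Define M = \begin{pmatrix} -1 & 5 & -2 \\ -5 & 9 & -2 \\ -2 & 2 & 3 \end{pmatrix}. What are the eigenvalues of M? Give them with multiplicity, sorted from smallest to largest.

Characteristic polynomial: p(λ) = λ^3 - 11λ^2 + 40λ - 48 = (λ - 4)^2(λ - 3).
Roots (with multiplicity): 3, 4, 4.

3, 4, 4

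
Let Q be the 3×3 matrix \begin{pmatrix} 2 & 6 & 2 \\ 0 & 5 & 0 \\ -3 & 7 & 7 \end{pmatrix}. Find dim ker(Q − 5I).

Q − 5I = [[-3, 6, 2], [0, 0, 0], [-3, 7, 2]].
This matrix has rank 2, so its null space has dimension 3 − 2 = 1.

1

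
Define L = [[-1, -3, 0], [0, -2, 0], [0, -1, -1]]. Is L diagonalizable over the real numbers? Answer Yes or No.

Yes

Characteristic polynomial: p(μ) = μ^3 + 4μ^2 + 5μ + 2 = (μ + 1)^2(μ + 2).
μ = -1 has algebraic multiplicity 2; rank(L + 1I) = 1, so geometric multiplicity = 2.
Every eigenvalue has geometric = algebraic multiplicity, so L is diagonalizable.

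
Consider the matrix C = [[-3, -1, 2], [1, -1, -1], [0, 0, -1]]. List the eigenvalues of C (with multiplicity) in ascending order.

Characteristic polynomial: p(t) = t^3 + 5t^2 + 8t + 4 = (t + 1)(t + 2)^2.
Roots (with multiplicity): -2, -2, -1.

-2, -2, -1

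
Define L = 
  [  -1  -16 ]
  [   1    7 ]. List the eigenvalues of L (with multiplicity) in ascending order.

Characteristic polynomial: p(t) = t^2 - 6t + 9 = (t - 3)^2.
Roots (with multiplicity): 3, 3.

3, 3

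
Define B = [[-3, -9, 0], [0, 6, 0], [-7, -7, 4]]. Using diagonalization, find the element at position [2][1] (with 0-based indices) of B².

Characteristic polynomial: s^3 - 7s^2 - 6s + 72 = (s - 6)(s - 4)(s + 3), so the eigenvalues are -3, 4, 6.
s=-3: eigenvector (1, 0, 1).
s=6: eigenvector (-1, 1, 0).
s=4: eigenvector (0, 0, 1).
P = [[1, -1, 0], [0, 1, 0], [1, 0, 1]], D = diag(-3, 6, 4), P⁻¹ = [[1, 1, 0], [0, 1, 0], [-1, -1, 1]].
B² = P·diag(9, 36, 16)·P⁻¹ = [[9, -27, 0], [0, 36, 0], [-7, -7, 16]].
The requested entry is -7.

-7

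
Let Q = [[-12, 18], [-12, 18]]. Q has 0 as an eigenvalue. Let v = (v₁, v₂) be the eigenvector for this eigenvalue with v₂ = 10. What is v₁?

15

Q = [[-12, 18], [-12, 18]].
Solving (Q)v = 0 gives the eigenspace spanned by (15, 10).
With v₂ = 10, v = (15, 10), so v₁ = 15.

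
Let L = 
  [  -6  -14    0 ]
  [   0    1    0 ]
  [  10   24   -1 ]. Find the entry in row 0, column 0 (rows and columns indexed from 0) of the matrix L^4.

Characteristic polynomial: λ^3 + 6λ^2 - λ - 6 = (λ - 1)(λ + 1)(λ + 6), so the eigenvalues are -6, -1, 1.
λ=-6: eigenvector (1, 0, -2).
λ=1: eigenvector (-2, 1, 2).
λ=-1: eigenvector (0, 0, 1).
P = [[1, -2, 0], [0, 1, 0], [-2, 2, 1]], D = diag(-6, 1, -1), P⁻¹ = [[1, 2, 0], [0, 1, 0], [2, 2, 1]].
L⁴ = P·diag(1296, 1, 1)·P⁻¹ = [[1296, 2590, 0], [0, 1, 0], [-2590, -5180, 1]].
The requested entry is 1296.

1296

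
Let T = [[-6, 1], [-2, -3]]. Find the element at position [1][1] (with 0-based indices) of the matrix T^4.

-113

Characteristic polynomial: μ^2 + 9μ + 20 = (μ + 4)(μ + 5), so the eigenvalues are -5, -4.
μ=-4: eigenvector (1, 2).
μ=-5: eigenvector (-1, -1).
P = [[1, -1], [2, -1]], D = diag(-4, -5), P⁻¹ = [[-1, 1], [-2, 1]].
T⁴ = P·diag(256, 625)·P⁻¹ = [[994, -369], [738, -113]].
The requested entry is -113.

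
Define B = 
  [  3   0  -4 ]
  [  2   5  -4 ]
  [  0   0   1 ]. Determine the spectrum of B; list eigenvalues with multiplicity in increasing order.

1, 3, 5

Characteristic polynomial: p(λ) = λ^3 - 9λ^2 + 23λ - 15 = (λ - 5)(λ - 3)(λ - 1).
Roots (with multiplicity): 1, 3, 5.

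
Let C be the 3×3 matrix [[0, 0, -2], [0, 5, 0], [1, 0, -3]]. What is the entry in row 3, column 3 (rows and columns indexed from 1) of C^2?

Characteristic polynomial: λ^3 - 2λ^2 - 13λ - 10 = (λ - 5)(λ + 1)(λ + 2), so the eigenvalues are -2, -1, 5.
λ=-1: eigenvector (2, 0, 1).
λ=5: eigenvector (0, 1, 0).
λ=-2: eigenvector (1, 0, 1).
P = [[2, 0, 1], [0, 1, 0], [1, 0, 1]], D = diag(-1, 5, -2), P⁻¹ = [[1, 0, -1], [0, 1, 0], [-1, 0, 2]].
C² = P·diag(1, 25, 4)·P⁻¹ = [[-2, 0, 6], [0, 25, 0], [-3, 0, 7]].
The requested entry is 7.

7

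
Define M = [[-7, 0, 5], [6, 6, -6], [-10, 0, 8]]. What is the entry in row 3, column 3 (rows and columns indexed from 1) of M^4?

146

Characteristic polynomial: μ^3 - 7μ^2 + 36 = (μ - 6)(μ - 3)(μ + 2), so the eigenvalues are -2, 3, 6.
μ=6: eigenvector (0, 1, 0).
μ=3: eigenvector (-1, -2, -2).
μ=-2: eigenvector (1, 0, 1).
P = [[0, -1, 1], [1, -2, 0], [0, -2, 1]], D = diag(6, 3, -2), P⁻¹ = [[2, 1, -2], [1, 0, -1], [2, 0, -1]].
M⁴ = P·diag(1296, 81, 16)·P⁻¹ = [[-49, 0, 65], [2430, 1296, -2430], [-130, 0, 146]].
The requested entry is 146.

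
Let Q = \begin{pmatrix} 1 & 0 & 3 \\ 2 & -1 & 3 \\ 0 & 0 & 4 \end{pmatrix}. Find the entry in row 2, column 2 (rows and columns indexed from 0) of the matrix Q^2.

Characteristic polynomial: r^3 - 4r^2 - r + 4 = (r - 4)(r - 1)(r + 1), so the eigenvalues are -1, 1, 4.
r=4: eigenvector (1, 1, 1).
r=-1: eigenvector (0, 1, 0).
r=1: eigenvector (1, 1, 0).
P = [[1, 0, 1], [1, 1, 1], [1, 0, 0]], D = diag(4, -1, 1), P⁻¹ = [[0, 0, 1], [-1, 1, 0], [1, 0, -1]].
Q² = P·diag(16, 1, 1)·P⁻¹ = [[1, 0, 15], [0, 1, 15], [0, 0, 16]].
The requested entry is 16.

16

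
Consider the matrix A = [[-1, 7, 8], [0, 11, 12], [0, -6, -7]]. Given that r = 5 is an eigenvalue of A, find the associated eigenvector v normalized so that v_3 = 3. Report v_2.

A − 5I = [[-6, 7, 8], [0, 6, 12], [0, -6, -12]].
Solving (A − 5I)v = 0 gives the eigenspace spanned by (-3, -6, 3).
With v_3 = 3, v = (-3, -6, 3), so v_2 = -6.

-6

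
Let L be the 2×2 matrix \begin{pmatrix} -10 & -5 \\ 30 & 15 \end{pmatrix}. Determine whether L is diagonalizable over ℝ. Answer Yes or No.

Yes

Characteristic polynomial: p(r) = r^2 - 5r = r(r - 5).
All 2 eigenvalues are distinct, so L is diagonalizable.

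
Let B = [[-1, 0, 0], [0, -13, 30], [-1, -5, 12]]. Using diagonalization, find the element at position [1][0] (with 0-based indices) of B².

Characteristic polynomial: λ^3 + 2λ^2 - 5λ - 6 = (λ - 2)(λ + 1)(λ + 3), so the eigenvalues are -3, -1, 2.
λ=-1: eigenvector (1, 5, 2).
λ=-3: eigenvector (0, 3, 1).
λ=2: eigenvector (0, 2, 1).
P = [[1, 0, 0], [5, 3, 2], [2, 1, 1]], D = diag(-1, -3, 2), P⁻¹ = [[1, 0, 0], [-1, 1, -2], [-1, -1, 3]].
B² = P·diag(1, 9, 4)·P⁻¹ = [[1, 0, 0], [-30, 19, -30], [-11, 5, -6]].
The requested entry is -30.

-30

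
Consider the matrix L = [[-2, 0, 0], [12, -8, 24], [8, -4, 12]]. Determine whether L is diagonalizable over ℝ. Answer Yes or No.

Characteristic polynomial: p(r) = r^3 - 2r^2 - 8r = r(r - 4)(r + 2).
All 3 eigenvalues are distinct, so L is diagonalizable.

Yes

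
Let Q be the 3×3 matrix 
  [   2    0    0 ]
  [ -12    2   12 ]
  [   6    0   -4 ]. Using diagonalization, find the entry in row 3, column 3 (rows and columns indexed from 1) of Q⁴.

Characteristic polynomial: t^3 - 12t + 16 = (t - 2)^2(t + 4), so the eigenvalues are -4, 2, 2.
t=2: eigenvector (1, -4, 1).
t=2: eigenvector (0, 1, 0).
t=-4: eigenvector (0, -2, 1).
P = [[1, 0, 0], [-4, 1, -2], [1, 0, 1]], D = diag(2, 2, -4), P⁻¹ = [[1, 0, 0], [2, 1, 2], [-1, 0, 1]].
Q⁴ = P·diag(16, 16, 256)·P⁻¹ = [[16, 0, 0], [480, 16, -480], [-240, 0, 256]].
The requested entry is 256.

256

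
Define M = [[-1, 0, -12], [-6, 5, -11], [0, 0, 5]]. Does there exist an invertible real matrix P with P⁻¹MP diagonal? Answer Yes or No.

Characteristic polynomial: p(λ) = λ^3 - 9λ^2 + 15λ + 25 = (λ - 5)^2(λ + 1).
λ = 5 has algebraic multiplicity 2; rank(M − 5I) = 2, so geometric multiplicity = 1.
Geometric multiplicity < algebraic multiplicity, so M is not diagonalizable.

No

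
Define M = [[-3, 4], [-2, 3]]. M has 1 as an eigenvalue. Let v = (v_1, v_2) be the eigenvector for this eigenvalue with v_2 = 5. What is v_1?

M − 1I = [[-4, 4], [-2, 2]].
Solving (M − 1I)v = 0 gives the eigenspace spanned by (5, 5).
With v_2 = 5, v = (5, 5), so v_1 = 5.

5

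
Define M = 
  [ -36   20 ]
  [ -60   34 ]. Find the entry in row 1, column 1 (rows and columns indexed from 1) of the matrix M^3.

-1056

Characteristic polynomial: λ^2 + 2λ - 24 = (λ - 4)(λ + 6), so the eigenvalues are -6, 4.
λ=-6: eigenvector (-2, -3).
λ=4: eigenvector (1, 2).
P = [[-2, 1], [-3, 2]], D = diag(-6, 4), P⁻¹ = [[-2, 1], [-3, 2]].
M³ = P·diag(-216, 64)·P⁻¹ = [[-1056, 560], [-1680, 904]].
The requested entry is -1056.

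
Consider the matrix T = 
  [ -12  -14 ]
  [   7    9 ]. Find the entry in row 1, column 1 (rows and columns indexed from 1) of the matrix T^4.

1234

Characteristic polynomial: λ^2 + 3λ - 10 = (λ - 2)(λ + 5), so the eigenvalues are -5, 2.
λ=-5: eigenvector (-2, 1).
λ=2: eigenvector (-1, 1).
P = [[-2, -1], [1, 1]], D = diag(-5, 2), P⁻¹ = [[-1, -1], [1, 2]].
T⁴ = P·diag(625, 16)·P⁻¹ = [[1234, 1218], [-609, -593]].
The requested entry is 1234.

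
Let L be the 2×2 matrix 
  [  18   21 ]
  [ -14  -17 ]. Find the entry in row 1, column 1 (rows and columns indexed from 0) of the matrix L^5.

Characteristic polynomial: s^2 - s - 12 = (s - 4)(s + 3), so the eigenvalues are -3, 4.
s=-3: eigenvector (1, -1).
s=4: eigenvector (3, -2).
P = [[1, 3], [-1, -2]], D = diag(-3, 4), P⁻¹ = [[-2, -3], [1, 1]].
L⁵ = P·diag(-243, 1024)·P⁻¹ = [[3558, 3801], [-2534, -2777]].
The requested entry is -2777.

-2777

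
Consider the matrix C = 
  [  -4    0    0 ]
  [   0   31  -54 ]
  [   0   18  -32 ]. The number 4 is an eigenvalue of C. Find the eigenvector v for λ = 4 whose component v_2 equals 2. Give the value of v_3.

1

C − 4I = [[-8, 0, 0], [0, 27, -54], [0, 18, -36]].
Solving (C − 4I)v = 0 gives the eigenspace spanned by (0, 2, 1).
With v_2 = 2, v = (0, 2, 1), so v_3 = 1.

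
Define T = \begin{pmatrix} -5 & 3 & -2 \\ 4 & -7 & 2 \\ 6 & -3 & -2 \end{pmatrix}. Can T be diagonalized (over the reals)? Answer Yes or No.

Characteristic polynomial: p(μ) = μ^3 + 14μ^2 + 65μ + 100 = (μ + 4)(μ + 5)^2.
μ = -5 has algebraic multiplicity 2; rank(T + 5I) = 2, so geometric multiplicity = 1.
Geometric multiplicity < algebraic multiplicity, so T is not diagonalizable.

No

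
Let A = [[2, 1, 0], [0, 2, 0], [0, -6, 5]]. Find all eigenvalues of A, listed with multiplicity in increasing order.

2, 2, 5

Characteristic polynomial: p(r) = r^3 - 9r^2 + 24r - 20 = (r - 5)(r - 2)^2.
Roots (with multiplicity): 2, 2, 5.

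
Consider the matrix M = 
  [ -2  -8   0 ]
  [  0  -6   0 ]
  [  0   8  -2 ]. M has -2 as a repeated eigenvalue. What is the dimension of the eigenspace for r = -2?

2

M + 2I = [[0, -8, 0], [0, -4, 0], [0, 8, 0]].
This matrix has rank 1, so its null space has dimension 3 − 1 = 2.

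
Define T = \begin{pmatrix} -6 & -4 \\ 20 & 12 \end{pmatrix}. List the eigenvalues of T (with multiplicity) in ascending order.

2, 4

Characteristic polynomial: p(s) = s^2 - 6s + 8 = (s - 4)(s - 2).
Roots (with multiplicity): 2, 4.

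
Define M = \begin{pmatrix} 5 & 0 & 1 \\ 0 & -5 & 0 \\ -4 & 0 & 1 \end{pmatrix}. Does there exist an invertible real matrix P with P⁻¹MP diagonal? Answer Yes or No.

No

Characteristic polynomial: p(s) = s^3 - s^2 - 21s + 45 = (s - 3)^2(s + 5).
s = 3 has algebraic multiplicity 2; rank(M − 3I) = 2, so geometric multiplicity = 1.
Geometric multiplicity < algebraic multiplicity, so M is not diagonalizable.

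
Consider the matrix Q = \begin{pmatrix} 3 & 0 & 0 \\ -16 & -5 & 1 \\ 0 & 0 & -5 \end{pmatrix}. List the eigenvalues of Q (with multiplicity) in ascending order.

-5, -5, 3

Characteristic polynomial: p(λ) = λ^3 + 7λ^2 - 5λ - 75 = (λ - 3)(λ + 5)^2.
Roots (with multiplicity): -5, -5, 3.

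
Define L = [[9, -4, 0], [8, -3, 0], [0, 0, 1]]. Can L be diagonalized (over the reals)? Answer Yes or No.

Yes

Characteristic polynomial: p(λ) = λ^3 - 7λ^2 + 11λ - 5 = (λ - 5)(λ - 1)^2.
λ = 1 has algebraic multiplicity 2; rank(L − 1I) = 1, so geometric multiplicity = 2.
Every eigenvalue has geometric = algebraic multiplicity, so L is diagonalizable.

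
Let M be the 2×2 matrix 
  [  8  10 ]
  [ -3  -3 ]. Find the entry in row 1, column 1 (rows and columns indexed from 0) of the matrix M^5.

-1023

Characteristic polynomial: s^2 - 5s + 6 = (s - 3)(s - 2), so the eigenvalues are 2, 3.
s=2: eigenvector (-5, 3).
s=3: eigenvector (-2, 1).
P = [[-5, -2], [3, 1]], D = diag(2, 3), P⁻¹ = [[1, 2], [-3, -5]].
M⁵ = P·diag(32, 243)·P⁻¹ = [[1298, 2110], [-633, -1023]].
The requested entry is -1023.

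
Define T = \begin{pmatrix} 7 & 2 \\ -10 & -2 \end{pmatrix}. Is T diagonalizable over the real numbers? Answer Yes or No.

Characteristic polynomial: p(r) = r^2 - 5r + 6 = (r - 3)(r - 2).
All 2 eigenvalues are distinct, so T is diagonalizable.

Yes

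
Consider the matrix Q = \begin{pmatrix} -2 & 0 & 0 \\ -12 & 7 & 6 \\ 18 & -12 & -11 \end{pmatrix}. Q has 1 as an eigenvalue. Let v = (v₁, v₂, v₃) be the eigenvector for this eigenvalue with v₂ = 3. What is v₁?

Q − 1I = [[-3, 0, 0], [-12, 6, 6], [18, -12, -12]].
Solving (Q − 1I)v = 0 gives the eigenspace spanned by (0, 3, -3).
With v₂ = 3, v = (0, 3, -3), so v₁ = 0.

0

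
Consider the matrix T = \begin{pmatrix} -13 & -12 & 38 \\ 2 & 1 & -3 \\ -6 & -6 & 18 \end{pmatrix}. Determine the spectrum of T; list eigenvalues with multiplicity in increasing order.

Characteristic polynomial: p(s) = s^3 - 6s^2 + 5s + 12 = (s - 4)(s - 3)(s + 1).
Roots (with multiplicity): -1, 3, 4.

-1, 3, 4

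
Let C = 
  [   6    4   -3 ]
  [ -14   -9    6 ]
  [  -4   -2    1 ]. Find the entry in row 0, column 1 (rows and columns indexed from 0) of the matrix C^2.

Characteristic polynomial: t^3 + 2t^2 - t - 2 = (t - 1)(t + 1)(t + 2), so the eigenvalues are -2, -1, 1.
t=-2: eigenvector (1, -2, 0).
t=-1: eigenvector (1, -1, 1).
t=1: eigenvector (-1, 2, 1).
P = [[1, 1, -1], [-2, -1, 2], [0, 1, 1]], D = diag(-2, -1, 1), P⁻¹ = [[-3, -2, 1], [2, 1, 0], [-2, -1, 1]].
C² = P·diag(4, 1, 1)·P⁻¹ = [[-8, -6, 3], [18, 13, -6], [0, 0, 1]].
The requested entry is -6.

-6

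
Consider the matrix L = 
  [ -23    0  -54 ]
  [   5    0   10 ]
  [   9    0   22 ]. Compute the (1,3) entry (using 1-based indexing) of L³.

-1134

Characteristic polynomial: r^3 + r^2 - 20r = r(r - 4)(r + 5), so the eigenvalues are -5, 0, 4.
r=0: eigenvector (0, 1, 0).
r=-5: eigenvector (-3, 1, 1).
r=4: eigenvector (-2, 0, 1).
P = [[0, -3, -2], [1, 1, 0], [0, 1, 1]], D = diag(0, -5, 4), P⁻¹ = [[1, 1, 2], [-1, 0, -2], [1, 0, 3]].
L³ = P·diag(0, -125, 64)·P⁻¹ = [[-503, 0, -1134], [125, 0, 250], [189, 0, 442]].
The requested entry is -1134.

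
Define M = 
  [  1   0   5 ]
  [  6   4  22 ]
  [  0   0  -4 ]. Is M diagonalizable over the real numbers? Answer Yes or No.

Characteristic polynomial: p(t) = t^3 - t^2 - 16t + 16 = (t - 4)(t - 1)(t + 4).
All 3 eigenvalues are distinct, so M is diagonalizable.

Yes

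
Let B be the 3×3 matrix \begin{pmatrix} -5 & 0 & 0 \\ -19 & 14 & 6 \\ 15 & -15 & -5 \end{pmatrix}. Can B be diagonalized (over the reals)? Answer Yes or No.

Characteristic polynomial: p(s) = s^3 - 4s^2 - 25s + 100 = (s - 5)(s - 4)(s + 5).
All 3 eigenvalues are distinct, so B is diagonalizable.

Yes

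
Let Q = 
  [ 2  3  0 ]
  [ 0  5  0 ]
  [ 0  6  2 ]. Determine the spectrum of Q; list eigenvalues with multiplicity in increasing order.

Characteristic polynomial: p(s) = s^3 - 9s^2 + 24s - 20 = (s - 5)(s - 2)^2.
Roots (with multiplicity): 2, 2, 5.

2, 2, 5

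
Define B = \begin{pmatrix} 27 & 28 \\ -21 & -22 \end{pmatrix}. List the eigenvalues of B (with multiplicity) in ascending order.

-1, 6

Characteristic polynomial: p(t) = t^2 - 5t - 6 = (t - 6)(t + 1).
Roots (with multiplicity): -1, 6.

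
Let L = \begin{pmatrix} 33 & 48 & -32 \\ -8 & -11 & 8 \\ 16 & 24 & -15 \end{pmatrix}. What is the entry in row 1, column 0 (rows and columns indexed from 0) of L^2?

-48

Characteristic polynomial: μ^3 - 7μ^2 + 11μ - 5 = (μ - 5)(μ - 1)^2, so the eigenvalues are 1, 1, 5.
μ=1: eigenvector (-7, 2, -4).
μ=1: eigenvector (1, 0, 1).
μ=5: eigenvector (-4, 1, -2).
P = [[-7, 1, -4], [2, 0, 1], [-4, 1, -2]], D = diag(1, 1, 5), P⁻¹ = [[1, 2, -1], [0, 2, 1], [-2, -3, 2]].
L² = P·diag(1, 1, 25)·P⁻¹ = [[193, 288, -192], [-48, -71, 48], [96, 144, -95]].
The requested entry is -48.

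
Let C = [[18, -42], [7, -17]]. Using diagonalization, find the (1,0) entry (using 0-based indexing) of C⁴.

175

Characteristic polynomial: r^2 - r - 12 = (r - 4)(r + 3), so the eigenvalues are -3, 4.
r=4: eigenvector (3, 1).
r=-3: eigenvector (2, 1).
P = [[3, 2], [1, 1]], D = diag(4, -3), P⁻¹ = [[1, -2], [-1, 3]].
C⁴ = P·diag(256, 81)·P⁻¹ = [[606, -1050], [175, -269]].
The requested entry is 175.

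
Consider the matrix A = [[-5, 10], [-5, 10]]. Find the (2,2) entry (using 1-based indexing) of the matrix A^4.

1250

Characteristic polynomial: t^2 - 5t = t(t - 5), so the eigenvalues are 0, 5.
t=0: eigenvector (2, 1).
t=5: eigenvector (1, 1).
P = [[2, 1], [1, 1]], D = diag(0, 5), P⁻¹ = [[1, -1], [-1, 2]].
A⁴ = P·diag(0, 625)·P⁻¹ = [[-625, 1250], [-625, 1250]].
The requested entry is 1250.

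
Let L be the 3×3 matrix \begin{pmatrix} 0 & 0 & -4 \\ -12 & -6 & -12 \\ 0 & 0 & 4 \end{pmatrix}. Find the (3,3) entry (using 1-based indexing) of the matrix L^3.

64

Characteristic polynomial: s^3 + 2s^2 - 24s = s(s - 4)(s + 6), so the eigenvalues are -6, 0, 4.
s=0: eigenvector (1, -2, 0).
s=4: eigenvector (-1, 0, 1).
s=-6: eigenvector (0, 1, 0).
P = [[1, -1, 0], [-2, 0, 1], [0, 1, 0]], D = diag(0, 4, -6), P⁻¹ = [[1, 0, 1], [0, 0, 1], [2, 1, 2]].
L³ = P·diag(0, 64, -216)·P⁻¹ = [[0, 0, -64], [-432, -216, -432], [0, 0, 64]].
The requested entry is 64.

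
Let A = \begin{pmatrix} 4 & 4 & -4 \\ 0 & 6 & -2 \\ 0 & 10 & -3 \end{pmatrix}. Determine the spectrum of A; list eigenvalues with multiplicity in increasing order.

Characteristic polynomial: p(λ) = λ^3 - 7λ^2 + 14λ - 8 = (λ - 4)(λ - 2)(λ - 1).
Roots (with multiplicity): 1, 2, 4.

1, 2, 4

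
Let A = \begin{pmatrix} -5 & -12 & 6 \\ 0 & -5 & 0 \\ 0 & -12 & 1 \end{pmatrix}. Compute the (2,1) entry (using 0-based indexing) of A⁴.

Characteristic polynomial: s^3 + 9s^2 + 15s - 25 = (s - 1)(s + 5)^2, so the eigenvalues are -5, -5, 1.
s=-5: eigenvector (0, 1, 2).
s=-5: eigenvector (1, 0, 0).
s=1: eigenvector (1, 0, 1).
P = [[0, 1, 1], [1, 0, 0], [2, 0, 1]], D = diag(-5, -5, 1), P⁻¹ = [[0, 1, 0], [1, 2, -1], [0, -2, 1]].
A⁴ = P·diag(625, 625, 1)·P⁻¹ = [[625, 1248, -624], [0, 625, 0], [0, 1248, 1]].
The requested entry is 1248.

1248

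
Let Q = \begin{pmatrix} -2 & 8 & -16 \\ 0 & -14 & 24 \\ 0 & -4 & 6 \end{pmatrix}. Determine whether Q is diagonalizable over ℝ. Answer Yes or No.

Characteristic polynomial: p(s) = s^3 + 10s^2 + 28s + 24 = (s + 2)^2(s + 6).
s = -2 has algebraic multiplicity 2; rank(Q + 2I) = 1, so geometric multiplicity = 2.
Every eigenvalue has geometric = algebraic multiplicity, so Q is diagonalizable.

Yes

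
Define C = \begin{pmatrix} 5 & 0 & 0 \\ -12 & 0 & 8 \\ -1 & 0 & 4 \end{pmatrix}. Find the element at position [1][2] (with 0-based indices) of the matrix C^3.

Characteristic polynomial: r^3 - 9r^2 + 20r = r(r - 5)(r - 4), so the eigenvalues are 0, 4, 5.
r=5: eigenvector (1, -4, -1).
r=0: eigenvector (0, 1, 0).
r=4: eigenvector (0, 2, 1).
P = [[1, 0, 0], [-4, 1, 2], [-1, 0, 1]], D = diag(5, 0, 4), P⁻¹ = [[1, 0, 0], [2, 1, -2], [1, 0, 1]].
C³ = P·diag(125, 0, 64)·P⁻¹ = [[125, 0, 0], [-372, 0, 128], [-61, 0, 64]].
The requested entry is 128.

128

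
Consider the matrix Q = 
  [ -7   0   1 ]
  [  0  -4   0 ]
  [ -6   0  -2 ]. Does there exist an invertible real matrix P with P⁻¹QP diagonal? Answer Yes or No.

Characteristic polynomial: p(t) = t^3 + 13t^2 + 56t + 80 = (t + 4)^2(t + 5).
t = -4 has algebraic multiplicity 2; rank(Q + 4I) = 1, so geometric multiplicity = 2.
Every eigenvalue has geometric = algebraic multiplicity, so Q is diagonalizable.

Yes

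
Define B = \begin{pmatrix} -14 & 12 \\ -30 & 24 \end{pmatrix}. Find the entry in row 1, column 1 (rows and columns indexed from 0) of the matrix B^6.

429696

Characteristic polynomial: t^2 - 10t + 24 = (t - 6)(t - 4), so the eigenvalues are 4, 6.
t=6: eigenvector (-3, -5).
t=4: eigenvector (-2, -3).
P = [[-3, -2], [-5, -3]], D = diag(6, 4), P⁻¹ = [[3, -2], [-5, 3]].
B⁶ = P·diag(46656, 4096)·P⁻¹ = [[-378944, 255360], [-638400, 429696]].
The requested entry is 429696.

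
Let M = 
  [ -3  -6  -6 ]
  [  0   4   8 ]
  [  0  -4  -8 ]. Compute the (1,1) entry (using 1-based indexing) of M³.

-27

Characteristic polynomial: r^3 + 7r^2 + 12r = r(r + 3)(r + 4), so the eigenvalues are -4, -3, 0.
r=-3: eigenvector (1, 0, 0).
r=0: eigenvector (-2, 2, -1).
r=-4: eigenvector (0, -1, 1).
P = [[1, -2, 0], [0, 2, -1], [0, -1, 1]], D = diag(-3, 0, -4), P⁻¹ = [[1, 2, 2], [0, 1, 1], [0, 1, 2]].
M³ = P·diag(-27, 0, -64)·P⁻¹ = [[-27, -54, -54], [0, 64, 128], [0, -64, -128]].
The requested entry is -27.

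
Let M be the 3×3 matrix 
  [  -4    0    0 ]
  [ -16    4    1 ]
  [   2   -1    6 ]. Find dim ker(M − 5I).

1

M − 5I = [[-9, 0, 0], [-16, -1, 1], [2, -1, 1]].
This matrix has rank 2, so its null space has dimension 3 − 2 = 1.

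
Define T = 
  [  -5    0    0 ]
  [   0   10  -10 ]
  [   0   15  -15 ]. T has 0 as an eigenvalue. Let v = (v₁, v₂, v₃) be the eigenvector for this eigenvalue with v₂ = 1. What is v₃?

1

T = [[-5, 0, 0], [0, 10, -10], [0, 15, -15]].
Solving (T)v = 0 gives the eigenspace spanned by (0, 1, 1).
With v₂ = 1, v = (0, 1, 1), so v₃ = 1.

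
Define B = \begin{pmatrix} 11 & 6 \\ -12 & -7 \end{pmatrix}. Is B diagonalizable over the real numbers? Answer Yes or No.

Yes

Characteristic polynomial: p(s) = s^2 - 4s - 5 = (s - 5)(s + 1).
All 2 eigenvalues are distinct, so B is diagonalizable.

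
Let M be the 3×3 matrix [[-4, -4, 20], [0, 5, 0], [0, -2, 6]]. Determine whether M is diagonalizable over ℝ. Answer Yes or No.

Characteristic polynomial: p(t) = t^3 - 7t^2 - 14t + 120 = (t - 6)(t - 5)(t + 4).
All 3 eigenvalues are distinct, so M is diagonalizable.

Yes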